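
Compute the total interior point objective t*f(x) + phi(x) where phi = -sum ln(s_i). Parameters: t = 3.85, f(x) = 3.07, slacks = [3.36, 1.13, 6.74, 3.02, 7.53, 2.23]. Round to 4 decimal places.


Step 1: Compute log-barrier.
ln values: [1.2119, 0.1222, 1.9081, 1.1053, 2.0189, 0.802]
phi = -(1.2119 + 0.1222 + 1.9081 + 1.1053 + 2.0189 + 0.802) = -7.1684
Step 2: Compute augmented objective.
t*f(x) = 3.85*3.07 = 11.8195
Total = 11.8195 - 7.1684 = 4.6511


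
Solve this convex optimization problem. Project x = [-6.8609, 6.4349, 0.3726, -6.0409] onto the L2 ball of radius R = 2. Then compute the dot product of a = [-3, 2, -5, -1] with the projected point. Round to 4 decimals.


Step 1: Compute ||x|| (intermediates to 6 decimals).
||x|| = sqrt((-6.8609)^2 + 6.4349^2 + 0.3726^2 + (-6.0409)^2) = 11.185311
Step 2: Project.
Since ||x|| > R, scale = R/||x|| = 2/11.185311 = 0.178806, proj(x) = scale * x
proj(x) = [-1.22677, 1.150599, 0.066623, -1.080149]
Step 3: Dot product.
a^T * proj(x) = -3*(-1.22677) + 2*1.150599 - 5*0.066623 - 1*(-1.080149) = 6.7285


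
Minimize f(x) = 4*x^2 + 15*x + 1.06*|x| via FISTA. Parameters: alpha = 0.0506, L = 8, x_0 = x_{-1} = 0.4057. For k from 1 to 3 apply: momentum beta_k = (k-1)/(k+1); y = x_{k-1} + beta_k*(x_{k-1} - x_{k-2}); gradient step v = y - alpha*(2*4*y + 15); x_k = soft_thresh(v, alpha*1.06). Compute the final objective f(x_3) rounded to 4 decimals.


FISTA on f(x) = 4*x^2 + 15*x + 1.06*|x|
L = 8, alpha = 0.0506
Iteration 1: beta = 0.0, y = 0.4057 + 0.0*(0.4057 - 0.4057) = 0.4057
  grad(y) = 18.2456, v = y - alpha*grad = -0.5175
  prox(v) = soft_thresh(-0.5175, 0.0536) = -0.4639
Iteration 2: beta = 0.3333, y = -0.4639 + 0.3333*(-0.4639 - 0.4057) = -0.7538
  grad(y) = 8.97, v = y - alpha*grad = -1.2076
  prox(v) = soft_thresh(-1.2076, 0.0536) = -1.154
Iteration 3: beta = 0.5, y = -1.154 + 0.5*(-1.154 + 0.4639) = -1.4991
  grad(y) = 3.0076, v = y - alpha*grad = -1.6512
  prox(v) = soft_thresh(-1.6512, 0.0536) = -1.5976
f(x_3) = 4*(-1.5976)^2 + 15*(-1.5976) + 1.06*|-1.5976| = -12.0612


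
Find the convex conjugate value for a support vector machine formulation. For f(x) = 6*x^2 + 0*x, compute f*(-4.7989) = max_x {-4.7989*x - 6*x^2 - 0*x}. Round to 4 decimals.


f*(y) = sup_x {y*x - a*x^2 - b*x} = sup_x {(y-b)*x - a*x^2}
FOC: (y - b) - 2a*x = 0 => x* = (y - b)/(2a)
x* = (-4.7989 - 0)/(2*6) = -0.3999
f*(-4.7989) = (y-b)^2/(4a) = (-4.7989 - 0)^2/(4*6)
= 23.0294/24 = 0.9596


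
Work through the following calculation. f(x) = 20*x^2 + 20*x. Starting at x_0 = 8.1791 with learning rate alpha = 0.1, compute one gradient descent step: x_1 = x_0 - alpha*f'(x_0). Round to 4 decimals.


We compute the gradient at x_0 and apply the update.
f'(x) = 40*x + 20
f'(8.1791) = 40*8.1791 + 20 = 347.164
x_1 = 8.1791 - 0.1*347.164 = -26.5373


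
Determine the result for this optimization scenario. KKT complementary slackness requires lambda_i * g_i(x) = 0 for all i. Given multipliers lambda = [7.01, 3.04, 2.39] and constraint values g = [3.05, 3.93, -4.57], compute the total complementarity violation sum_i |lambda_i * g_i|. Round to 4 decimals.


KKT complementary slackness check:
lambda_1 * g_1 = 7.01 * 3.05 = 21.3805
lambda_2 * g_2 = 3.04 * 3.93 = 11.9472
lambda_3 * g_3 = 2.39 * -4.57 = -10.9223
Total violation = 21.3805 + 11.9472 + 10.9223 = 44.25


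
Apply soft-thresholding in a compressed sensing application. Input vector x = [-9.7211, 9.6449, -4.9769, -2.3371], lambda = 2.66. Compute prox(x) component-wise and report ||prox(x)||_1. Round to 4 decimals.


Soft-thresholding with lambda = 2.66:
prox(-9.7211) = sign(-9.7211)*max(|-9.7211| - 2.66, 0) = -7.0611
prox(9.6449) = sign(9.6449)*max(|9.6449| - 2.66, 0) = 6.9849
prox(-4.9769) = sign(-4.9769)*max(|-4.9769| - 2.66, 0) = -2.3169
prox(-2.3371) = sign(-2.3371)*max(|-2.3371| - 2.66, 0) = 0.0
prox(x) = [-7.0611, 6.9849, -2.3169, 0.0]
||prox(x)||_1 = 7.0611 + 6.9849 + 2.3169 + 0.0 = 16.3629


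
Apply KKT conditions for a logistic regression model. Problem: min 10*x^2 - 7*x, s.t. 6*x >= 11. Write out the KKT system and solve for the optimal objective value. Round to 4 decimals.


Step 1: Try lambda = 0 (constraint inactive).
x_unc = 7/(2*10) = 0.35
Check: 6*0.35 = 2.1 < 11 -- violated!
Step 2: Constraint must be active: 6*x = 11
x* = 11/6 = 1.8333 (rounded; the exact value 11/6 is used below)
lambda = (2*10*(11/6) - 7)/6 = 4.9444
Step 3: Compute optimal value.
f(x*) = 10*(11/6)^2 - 7*(11/6) = 20.7778


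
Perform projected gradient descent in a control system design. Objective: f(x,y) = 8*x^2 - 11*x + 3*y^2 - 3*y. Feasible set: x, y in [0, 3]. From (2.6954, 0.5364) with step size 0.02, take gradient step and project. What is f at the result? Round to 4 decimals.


Step 1: Compute gradient at (2.6954, 0.5364).
grad_x = 2*8*2.6954 - 11 = 32.1264
grad_y = 2*3*0.5364 - 3 = 0.2184
Step 2: Gradient step.
x_raw = 2.6954 - 0.02*32.1264 = 2.0529
y_raw = 0.5364 - 0.02*0.2184 = 0.532
Step 3: Project onto [0, 3].
x_proj = clip(2.0529) = 2.0529
y_proj = clip(0.532) = 0.532
Step 4: Evaluate f.
f(2.0529, 0.532) = 10.3858


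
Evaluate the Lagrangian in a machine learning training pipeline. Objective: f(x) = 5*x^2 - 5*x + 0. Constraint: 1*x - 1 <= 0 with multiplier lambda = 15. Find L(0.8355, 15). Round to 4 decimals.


Step 1: Evaluate f(x).
f(0.8355) = 5*0.8355^2 - 5*0.8355 + 0 = -0.6872
Step 2: Evaluate g(x).
g(0.8355) = 1*0.8355 - 1 = -0.1645
Step 3: Compute Lagrangian.
L = -0.6872 + 15*-0.1645 = -3.1547


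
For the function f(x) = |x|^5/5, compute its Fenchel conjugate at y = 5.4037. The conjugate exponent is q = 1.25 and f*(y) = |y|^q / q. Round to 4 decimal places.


The conjugate exponent q satisfies 1/p + 1/q = 1.
p = 5, so q = 5/(5 - 1) = 1.25
|y|^q = 5.4037^1.25 = 8.2388
f*(5.4037) = 8.2388 / 1.25 = 6.591


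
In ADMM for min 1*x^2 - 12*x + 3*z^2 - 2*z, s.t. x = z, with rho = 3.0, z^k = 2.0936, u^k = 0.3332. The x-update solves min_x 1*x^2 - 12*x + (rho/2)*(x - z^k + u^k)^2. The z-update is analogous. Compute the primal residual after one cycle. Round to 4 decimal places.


ADMM iteration with rho = 3.0, z^k = 2.0936, u^k = 0.3332
Step 1: x-update.
Minimize 1*x^2 - 12*x + (3.0/2)*(x - 2.0936 + 0.3332)^2
FOC: (2*1 + 3.0)*x = 12 + 3.0*(2.0936 - 0.3332)
x^{k+1} = 3.4562
Step 2: z-update.
Minimize 3*z^2 - 2*z + (3.0/2)*(3.4562 - z + 0.3332)^2
FOC: (2*3 + 3.0)*z = 2 + 3.0*(3.4562 + 0.3332)
z^{k+1} = 1.4854
Step 3: u-update.
u^{k+1} = 0.3332 + 3.4562 - 1.4854 = 2.3041
Step 4: Primal residual = |3.4562 - 1.4854| = 1.9709


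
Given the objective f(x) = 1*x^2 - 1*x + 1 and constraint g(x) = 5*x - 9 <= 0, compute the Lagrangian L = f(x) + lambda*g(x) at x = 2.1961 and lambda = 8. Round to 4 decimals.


Step 1: Evaluate f(x).
f(2.1961) = 1*2.1961^2 - 1*2.1961 + 1 = 3.6268
Step 2: Evaluate g(x).
g(2.1961) = 5*2.1961 - 9 = 1.9805
Step 3: Compute Lagrangian.
L = 3.6268 + 8*1.9805 = 19.4708


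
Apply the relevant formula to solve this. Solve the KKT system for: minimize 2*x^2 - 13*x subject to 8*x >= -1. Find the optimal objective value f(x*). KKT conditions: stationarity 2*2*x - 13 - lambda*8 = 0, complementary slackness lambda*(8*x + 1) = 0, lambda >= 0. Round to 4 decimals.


Step 1: Try lambda = 0 (constraint inactive).
Stationarity: 2*2*x - 13 = 0
x* = 13/(2*2) = 3.25
Check constraint: 8*3.25 = 26.0 >= -1 -- satisfied.
Step 2: Compute optimal value.
f(x*) = 2*3.25^2 - 13*3.25 = -21.125


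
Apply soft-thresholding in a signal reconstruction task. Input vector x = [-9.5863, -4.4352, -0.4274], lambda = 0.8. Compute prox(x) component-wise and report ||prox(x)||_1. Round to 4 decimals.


Soft-thresholding with lambda = 0.8:
prox(-9.5863) = sign(-9.5863)*max(|-9.5863| - 0.8, 0) = -8.7863
prox(-4.4352) = sign(-4.4352)*max(|-4.4352| - 0.8, 0) = -3.6352
prox(-0.4274) = sign(-0.4274)*max(|-0.4274| - 0.8, 0) = 0.0
prox(x) = [-8.7863, -3.6352, 0.0]
||prox(x)||_1 = 8.7863 + 3.6352 + 0.0 = 12.4215


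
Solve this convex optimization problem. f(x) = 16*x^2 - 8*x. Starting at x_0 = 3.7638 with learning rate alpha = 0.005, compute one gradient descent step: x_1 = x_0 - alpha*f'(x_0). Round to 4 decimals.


We compute the gradient at x_0 and apply the update.
f'(x) = 32*x - 8
f'(3.7638) = 32*3.7638 - 8 = 112.4416
x_1 = 3.7638 - 0.005*112.4416 = 3.2016


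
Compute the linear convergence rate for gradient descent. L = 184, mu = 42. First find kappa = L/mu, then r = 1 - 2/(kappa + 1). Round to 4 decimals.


Step 1: Compute the condition number.
kappa = L/mu = 184/42 = 4.381
Step 2: Compute the convergence rate.
r = 1 - 2/(kappa + 1) = 1 - 2*mu/(L + mu) = (L - mu)/(L + mu) = 142/226 = 0.6283


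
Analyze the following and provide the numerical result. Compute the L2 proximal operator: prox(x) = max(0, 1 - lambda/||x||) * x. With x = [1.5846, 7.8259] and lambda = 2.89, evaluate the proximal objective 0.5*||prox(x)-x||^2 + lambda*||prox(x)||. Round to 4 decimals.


Step 1: Compute ||x||.
||x|| = 7.9847
Step 2: Compute scaling factor.
scale = max(0, 1 - 2.89/7.9847) = 0.6381
Step 3: prox(x) = [1.0111, 4.9934]
||prox(x)|| = 5.0947
Step 4: Proximal objective.
0.5*||prox-x||^2 = 4.1761
lambda*||prox|| = 14.7237
Total = 18.8998


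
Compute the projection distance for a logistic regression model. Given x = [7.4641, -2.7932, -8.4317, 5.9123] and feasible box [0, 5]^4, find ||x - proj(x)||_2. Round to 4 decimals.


Project each component onto [0, 5].
clip(7.4641) = 5.0, clip(-2.7932) = 0.0, clip(-8.4317) = 0.0, clip(5.9123) = 5.0
Projection = [5.0, 0.0, 0.0, 5.0]
Squared diffs: [6.0718, 7.802, 71.0936, 0.8323]
Distance = sqrt(85.7997) = 9.2628


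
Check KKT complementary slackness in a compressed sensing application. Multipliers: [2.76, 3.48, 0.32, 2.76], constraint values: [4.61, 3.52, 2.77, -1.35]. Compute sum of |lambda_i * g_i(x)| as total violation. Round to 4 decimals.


KKT complementary slackness check:
lambda_1 * g_1 = 2.76 * 4.61 = 12.7236
lambda_2 * g_2 = 3.48 * 3.52 = 12.2496
lambda_3 * g_3 = 0.32 * 2.77 = 0.8864
lambda_4 * g_4 = 2.76 * -1.35 = -3.726
Total violation = 12.7236 + 12.2496 + 0.8864 + 3.726 = 29.5856


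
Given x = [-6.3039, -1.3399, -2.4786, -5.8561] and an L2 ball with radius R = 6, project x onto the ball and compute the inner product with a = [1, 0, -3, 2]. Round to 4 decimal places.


Step 1: Compute ||x|| (intermediates to 6 decimals).
||x|| = sqrt((-6.3039)^2 + (-1.3399)^2 + (-2.4786)^2 + (-5.8561)^2) = 9.053831
Step 2: Project.
Since ||x|| > R, scale = R/||x|| = 6/9.053831 = 0.662703, proj(x) = scale * x
proj(x) = [-4.177613, -0.887956, -1.642576, -3.880855]
Step 3: Dot product.
a^T * proj(x) = 1*(-4.177613) + 0*(-0.887956) - 3*(-1.642576) + 2*(-3.880855) = -7.0116


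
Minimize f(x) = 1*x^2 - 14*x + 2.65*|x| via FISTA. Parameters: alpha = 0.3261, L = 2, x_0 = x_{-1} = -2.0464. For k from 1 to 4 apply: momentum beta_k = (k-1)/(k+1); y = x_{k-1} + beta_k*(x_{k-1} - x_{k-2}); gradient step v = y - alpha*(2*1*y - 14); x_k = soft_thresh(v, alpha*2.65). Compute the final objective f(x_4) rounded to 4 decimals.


FISTA on f(x) = 1*x^2 - 14*x + 2.65*|x|
L = 2, alpha = 0.3261
Iteration 1: beta = 0.0, y = -2.0464 + 0.0*(-2.0464 + 2.0464) = -2.0464
  grad(y) = -18.0928, v = y - alpha*grad = 3.8537
  prox(v) = soft_thresh(3.8537, 0.8642) = 2.9895
Iteration 2: beta = 0.3333, y = 2.9895 + 0.3333*(2.9895 + 2.0464) = 4.6681
  grad(y) = -4.6637, v = y - alpha*grad = 6.189
  prox(v) = soft_thresh(6.189, 0.8642) = 5.3248
Iteration 3: beta = 0.5, y = 5.3248 + 0.5*(5.3248 - 2.9895) = 6.4925
  grad(y) = -1.0151, v = y - alpha*grad = 6.8235
  prox(v) = soft_thresh(6.8235, 0.8642) = 5.9593
Iteration 4: beta = 0.6, y = 5.9593 + 0.6*(5.9593 - 5.3248) = 6.34
  grad(y) = -1.32, v = y - alpha*grad = 6.7705
  prox(v) = soft_thresh(6.7705, 0.8642) = 5.9063
f(x_4) = 1*5.9063^2 - 14*5.9063 + 2.65*|5.9063| = -32.1521


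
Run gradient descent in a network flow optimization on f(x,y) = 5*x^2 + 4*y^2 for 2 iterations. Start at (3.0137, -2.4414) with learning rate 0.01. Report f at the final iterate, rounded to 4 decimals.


Gradient descent on f(x,y) = 5*x^2 + 4*y^2.
Starting point: (3.0137, -2.4414), alpha = 0.01
Step 1: grad_x = 2*5*3.0137 = 30.137, grad_y = 2*4*-2.4414 = -19.5312
  x_1 = 3.0137 - 0.01*30.137 = 2.7123
  y_1 = -2.4414 - 0.01*-19.5312 = -2.2461
Step 2: grad_x = 2*5*2.7123 = 27.1233, grad_y = 2*4*-2.2461 = -17.9687
  x_2 = 2.7123 - 0.01*27.1233 = 2.4411
  y_2 = -2.2461 - 0.01*-17.9687 = -2.0664
f(2.4411, -2.0664) = 5*2.4411^2 + 4*(-2.0664)^2 = 46.8748


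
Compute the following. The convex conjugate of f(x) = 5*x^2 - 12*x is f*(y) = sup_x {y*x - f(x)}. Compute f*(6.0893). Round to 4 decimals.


f*(y) = sup_x {y*x - a*x^2 - b*x} = sup_x {(y-b)*x - a*x^2}
FOC: (y - b) - 2a*x = 0 => x* = (y - b)/(2a)
x* = (6.0893 + 12)/(2*5) = 1.8089
f*(6.0893) = (y-b)^2/(4a) = (6.0893 + 12)^2/(4*5)
= 327.2228/20 = 16.3611


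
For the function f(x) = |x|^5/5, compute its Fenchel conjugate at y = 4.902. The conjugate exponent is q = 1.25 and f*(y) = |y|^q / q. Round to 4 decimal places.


The conjugate exponent q satisfies 1/p + 1/q = 1.
p = 5, so q = 5/(5 - 1) = 1.25
|y|^q = 4.902^1.25 = 7.294
f*(4.902) = 7.294 / 1.25 = 5.8352


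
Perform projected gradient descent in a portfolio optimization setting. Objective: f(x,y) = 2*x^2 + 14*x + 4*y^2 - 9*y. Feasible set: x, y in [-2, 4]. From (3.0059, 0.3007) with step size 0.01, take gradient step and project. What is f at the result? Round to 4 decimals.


Step 1: Compute gradient at (3.0059, 0.3007).
grad_x = 2*2*3.0059 + 14 = 26.0236
grad_y = 2*4*0.3007 - 9 = -6.5944
Step 2: Gradient step.
x_raw = 3.0059 - 0.01*26.0236 = 2.7457
y_raw = 0.3007 - 0.01*-6.5944 = 0.3666
Step 3: Project onto [-2, 4].
x_proj = clip(2.7457) = 2.7457
y_proj = clip(0.3666) = 0.3666
Step 4: Evaluate f.
f(2.7457, 0.3666) = 50.7546


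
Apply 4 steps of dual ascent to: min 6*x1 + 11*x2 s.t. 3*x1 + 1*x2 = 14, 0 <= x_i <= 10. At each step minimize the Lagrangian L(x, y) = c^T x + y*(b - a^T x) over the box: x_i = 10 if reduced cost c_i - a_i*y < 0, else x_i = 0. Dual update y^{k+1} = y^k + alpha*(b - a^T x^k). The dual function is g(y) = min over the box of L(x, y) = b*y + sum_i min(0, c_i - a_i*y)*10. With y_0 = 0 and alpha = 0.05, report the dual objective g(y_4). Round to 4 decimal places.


Dual ascent for LP: min 6*x1 + 11*x2, 3*x1 + 1*x2 = 14, 0 <= x_i <= 10
Step 1: y^k = 0.0, reduced costs: (6.0, 11.0)
  x^k = (0.0, 0.0), subgradient = b - a^T x = 14.0
  y^{k+1} = 0.0 + 0.05*14.0 = 0.7
Step 2: y^k = 0.7, reduced costs: (3.9, 10.3)
  x^k = (0.0, 0.0), subgradient = b - a^T x = 14.0
  y^{k+1} = 0.7 + 0.05*14.0 = 1.4
Step 3: y^k = 1.4, reduced costs: (1.8, 9.6)
  x^k = (0.0, 0.0), subgradient = b - a^T x = 14.0
  y^{k+1} = 1.4 + 0.05*14.0 = 2.1
Step 4: y^k = 2.1, reduced costs: (-0.3, 8.9)
  x^k = (10.0, 0.0), subgradient = b - a^T x = -16.0
  y^{k+1} = 2.1 + 0.05*-16.0 = 1.3
Dual objective at y_4 = 1.3: reduced costs (2.1, 9.7), box minimizer x = (0.0, 0.0)
g(y_4) = b*y + (c1 - a1*y)*x1 + (c2 - a2*y)*x2 = 14*1.3 + 2.1*0.0 + 9.7*0.0 = 18.2 + 0.0 + 0.0 = 18.2


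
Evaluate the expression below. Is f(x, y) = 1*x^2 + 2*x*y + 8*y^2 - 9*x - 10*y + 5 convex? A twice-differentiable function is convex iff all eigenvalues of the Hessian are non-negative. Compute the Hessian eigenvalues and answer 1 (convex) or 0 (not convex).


The Hessian of f(x,y) = 1*x^2 + 2*x*y + 8*y^2 - 9*x - 10*y + 5 is:
H = [[2, 2], [2, 16]]
Trace = 2 + 16 = 18
Determinant = 2*16 - (2)^2 = 28
Discriminant = (18)^2 - 4*28 = 212.0
Eigenvalues: lambda_1 = 1.7199, lambda_2 = 16.2801
The function is convex.

1


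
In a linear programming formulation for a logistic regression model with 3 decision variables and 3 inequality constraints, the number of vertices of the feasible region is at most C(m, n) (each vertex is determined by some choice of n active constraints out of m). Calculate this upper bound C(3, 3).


Each vertex corresponds to some choice of n active constraints out of m, so the number of vertices is at most C(m, n) = m! / (n!(m-n)!).
m = 3, n = 3
Numerator: 3 * 2 * 1
Denominator: 3! = 6
C(3, 3) = 1


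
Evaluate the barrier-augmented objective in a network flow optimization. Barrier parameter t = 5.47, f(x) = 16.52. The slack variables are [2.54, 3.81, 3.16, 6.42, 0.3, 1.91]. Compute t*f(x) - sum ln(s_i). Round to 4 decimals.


Step 1: Compute log-barrier.
ln values: [0.9322, 1.3376, 1.1506, 1.8594, -1.204, 0.6471]
phi = -(0.9322 + 1.3376 + 1.1506 + 1.8594 - 1.204 + 0.6471) = -4.7229
Step 2: Compute augmented objective.
t*f(x) = 5.47*16.52 = 90.3644
Total = 90.3644 - 4.7229 = 85.6415


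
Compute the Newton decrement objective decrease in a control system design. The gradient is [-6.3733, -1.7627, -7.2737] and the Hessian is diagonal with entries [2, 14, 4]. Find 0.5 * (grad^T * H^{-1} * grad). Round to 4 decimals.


Step 1: H is diagonal, so H^(-1) * g = [-3.1867, -0.1259, -1.8184].
Step 2: g^T H^(-1) g = sum_i g_i^2 / H_ii
  = (-6.3733)^2/2 + (-1.7627)^2/14 + (-7.2737)^2/4
  = 20.3095 + 0.2219 + 13.2267 = 33.7581
Step 3: Objective decrease = 0.5 * g^T H^(-1) g = 16.879


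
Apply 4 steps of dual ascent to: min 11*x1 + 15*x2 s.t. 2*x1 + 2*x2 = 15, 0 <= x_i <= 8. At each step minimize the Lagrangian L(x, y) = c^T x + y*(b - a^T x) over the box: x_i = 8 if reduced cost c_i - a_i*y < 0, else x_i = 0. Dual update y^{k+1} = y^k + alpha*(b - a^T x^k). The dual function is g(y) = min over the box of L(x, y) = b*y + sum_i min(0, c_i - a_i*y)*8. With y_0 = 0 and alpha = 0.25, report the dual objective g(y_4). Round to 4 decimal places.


Dual ascent for LP: min 11*x1 + 15*x2, 2*x1 + 2*x2 = 15, 0 <= x_i <= 8
Step 1: y^k = 0.0, reduced costs: (11.0, 15.0)
  x^k = (0.0, 0.0), subgradient = b - a^T x = 15.0
  y^{k+1} = 0.0 + 0.25*15.0 = 3.75
Step 2: y^k = 3.75, reduced costs: (3.5, 7.5)
  x^k = (0.0, 0.0), subgradient = b - a^T x = 15.0
  y^{k+1} = 3.75 + 0.25*15.0 = 7.5
Step 3: y^k = 7.5, reduced costs: (-4.0, 0.0)
  x^k = (8.0, 0.0), subgradient = b - a^T x = -1.0
  y^{k+1} = 7.5 + 0.25*-1.0 = 7.25
Step 4: y^k = 7.25, reduced costs: (-3.5, 0.5)
  x^k = (8.0, 0.0), subgradient = b - a^T x = -1.0
  y^{k+1} = 7.25 + 0.25*-1.0 = 7.0
Dual objective at y_4 = 7.0: reduced costs (-3.0, 1.0), box minimizer x = (8.0, 0.0)
g(y_4) = b*y + (c1 - a1*y)*x1 + (c2 - a2*y)*x2 = 15*7.0 + (-3.0)*8.0 + 1.0*0.0 = 105.0 - 24.0 + 0.0 = 81.0


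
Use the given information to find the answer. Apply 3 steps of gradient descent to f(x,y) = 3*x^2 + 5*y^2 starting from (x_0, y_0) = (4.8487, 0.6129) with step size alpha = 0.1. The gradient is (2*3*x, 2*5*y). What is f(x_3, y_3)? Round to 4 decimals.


Gradient descent on f(x,y) = 3*x^2 + 5*y^2.
Starting point: (4.8487, 0.6129), alpha = 0.1
Step 1: grad_x = 2*3*4.8487 = 29.0922, grad_y = 2*5*0.6129 = 6.129
  x_1 = 4.8487 - 0.1*29.0922 = 1.9395
  y_1 = 0.6129 - 0.1*6.129 = 0.0
Step 2: grad_x = 2*3*1.9395 = 11.6369, grad_y = 2*5*0.0 = 0.0
  x_2 = 1.9395 - 0.1*11.6369 = 0.7758
  y_2 = 0.0 - 0.1*0.0 = 0.0
Step 3: grad_x = 2*3*0.7758 = 4.6548, grad_y = 2*5*0.0 = 0.0
  x_3 = 0.7758 - 0.1*4.6548 = 0.3103
  y_3 = 0.0 - 0.1*0.0 = 0.0
f(0.3103, 0.0) = 3*0.3103^2 + 5*0.0^2 = 0.2889


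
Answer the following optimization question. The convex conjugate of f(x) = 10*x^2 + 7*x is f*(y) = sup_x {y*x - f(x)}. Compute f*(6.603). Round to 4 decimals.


f*(y) = sup_x {y*x - a*x^2 - b*x} = sup_x {(y-b)*x - a*x^2}
FOC: (y - b) - 2a*x = 0 => x* = (y - b)/(2a)
x* = (6.603 - 7)/(2*10) = -0.0199
f*(6.603) = (y-b)^2/(4a) = (6.603 - 7)^2/(4*10)
= 0.1576/40 = 0.0039


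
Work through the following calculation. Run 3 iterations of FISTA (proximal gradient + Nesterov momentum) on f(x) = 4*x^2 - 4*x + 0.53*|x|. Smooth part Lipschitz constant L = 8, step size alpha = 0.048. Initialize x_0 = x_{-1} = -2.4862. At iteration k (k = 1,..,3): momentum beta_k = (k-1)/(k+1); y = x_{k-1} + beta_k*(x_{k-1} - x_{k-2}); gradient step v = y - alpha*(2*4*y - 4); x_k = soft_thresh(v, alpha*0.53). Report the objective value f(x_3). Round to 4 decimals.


FISTA on f(x) = 4*x^2 - 4*x + 0.53*|x|
L = 8, alpha = 0.048
Iteration 1: beta = 0.0, y = -2.4862 + 0.0*(-2.4862 + 2.4862) = -2.4862
  grad(y) = -23.8896, v = y - alpha*grad = -1.3395
  prox(v) = soft_thresh(-1.3395, 0.0254) = -1.3141
Iteration 2: beta = 0.3333, y = -1.3141 + 0.3333*(-1.3141 + 2.4862) = -0.9233
  grad(y) = -11.3868, v = y - alpha*grad = -0.3768
  prox(v) = soft_thresh(-0.3768, 0.0254) = -0.3513
Iteration 3: beta = 0.5, y = -0.3513 + 0.5*(-0.3513 + 1.3141) = 0.13
  grad(y) = -2.9599, v = y - alpha*grad = 0.2721
  prox(v) = soft_thresh(0.2721, 0.0254) = 0.2467
f(x_3) = 4*0.2467^2 - 4*0.2467 + 0.53*|0.2467| = -0.6125


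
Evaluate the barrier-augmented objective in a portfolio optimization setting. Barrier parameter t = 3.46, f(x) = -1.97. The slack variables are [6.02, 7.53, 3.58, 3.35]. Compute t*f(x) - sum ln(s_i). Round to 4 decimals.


Step 1: Compute log-barrier.
ln values: [1.7951, 2.0189, 1.2754, 1.209]
phi = -(1.7951 + 2.0189 + 1.2754 + 1.209) = -6.2983
Step 2: Compute augmented objective.
t*f(x) = 3.46*-1.97 = -6.8162
Total = -6.8162 - 6.2983 = -13.1145


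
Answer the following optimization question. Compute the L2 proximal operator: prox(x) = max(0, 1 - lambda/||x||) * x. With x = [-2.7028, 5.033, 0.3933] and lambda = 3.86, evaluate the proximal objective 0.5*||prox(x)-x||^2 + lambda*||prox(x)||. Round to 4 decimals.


Step 1: Compute ||x||.
||x|| = 5.7263
Step 2: Compute scaling factor.
scale = max(0, 1 - 3.86/5.7263) = 0.3259
Step 3: prox(x) = [-0.8809, 1.6404, 0.1282]
||prox(x)|| = 1.8663
Step 4: Proximal objective.
0.5*||prox-x||^2 = 7.4498
lambda*||prox|| = 7.2039
Total = 14.6538


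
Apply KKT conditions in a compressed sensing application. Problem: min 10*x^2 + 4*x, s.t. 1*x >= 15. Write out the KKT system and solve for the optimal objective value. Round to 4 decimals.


Step 1: Try lambda = 0 (constraint inactive).
x_unc = -4/(2*10) = -0.2
Check: 1*-0.2 = -0.2 < 15 -- violated!
Step 2: Constraint must be active: 1*x = 15
x* = 15/1 = 15.0
lambda = (2*10*15.0 + 4)/1 = 304.0
Step 3: Compute optimal value.
f(x*) = 10*15.0^2 + 4*15.0 = 2310.0


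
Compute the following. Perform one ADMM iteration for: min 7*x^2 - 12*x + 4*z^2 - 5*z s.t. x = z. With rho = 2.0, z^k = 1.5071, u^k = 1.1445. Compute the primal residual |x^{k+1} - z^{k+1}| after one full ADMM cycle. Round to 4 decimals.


ADMM iteration with rho = 2.0, z^k = 1.5071, u^k = 1.1445
Step 1: x-update.
Minimize 7*x^2 - 12*x + (2.0/2)*(x - 1.5071 + 1.1445)^2
FOC: (2*7 + 2.0)*x = 12 + 2.0*(1.5071 - 1.1445)
x^{k+1} = 0.7953
Step 2: z-update.
Minimize 4*z^2 - 5*z + (2.0/2)*(0.7953 - z + 1.1445)^2
FOC: (2*4 + 2.0)*z = 5 + 2.0*(0.7953 + 1.1445)
z^{k+1} = 0.888
Step 3: u-update.
u^{k+1} = 1.1445 + 0.7953 - 0.888 = 1.0519
Step 4: Primal residual = |0.7953 - 0.888| = 0.0926


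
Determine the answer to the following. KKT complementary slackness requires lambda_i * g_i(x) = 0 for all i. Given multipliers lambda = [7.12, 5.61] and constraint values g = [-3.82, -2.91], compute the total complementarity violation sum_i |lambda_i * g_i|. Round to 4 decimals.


KKT complementary slackness check:
lambda_1 * g_1 = 7.12 * -3.82 = -27.1984
lambda_2 * g_2 = 5.61 * -2.91 = -16.3251
Total violation = 27.1984 + 16.3251 = 43.5235


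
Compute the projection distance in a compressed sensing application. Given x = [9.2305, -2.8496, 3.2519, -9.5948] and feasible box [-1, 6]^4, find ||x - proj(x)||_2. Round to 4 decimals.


Project each component onto [-1, 6].
clip(9.2305) = 6.0, clip(-2.8496) = -1.0, clip(3.2519) = 3.2519, clip(-9.5948) = -1.0
Projection = [6.0, -1.0, 3.2519, -1.0]
Squared diffs: [10.4361, 3.421, 0.0, 73.8706]
Distance = sqrt(87.7277) = 9.3663


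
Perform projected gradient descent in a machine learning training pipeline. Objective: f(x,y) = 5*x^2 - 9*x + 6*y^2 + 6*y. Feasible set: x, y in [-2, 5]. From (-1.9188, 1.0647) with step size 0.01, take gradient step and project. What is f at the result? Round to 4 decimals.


Step 1: Compute gradient at (-1.9188, 1.0647).
grad_x = 2*5*-1.9188 - 9 = -28.188
grad_y = 2*6*1.0647 + 6 = 18.7764
Step 2: Gradient step.
x_raw = -1.9188 - 0.01*-28.188 = -1.6369
y_raw = 1.0647 - 0.01*18.7764 = 0.8769
Step 3: Project onto [-2, 5].
x_proj = clip(-1.6369) = -1.6369
y_proj = clip(0.8769) = 0.8769
Step 4: Evaluate f.
f(-1.6369, 0.8769) = 38.0055


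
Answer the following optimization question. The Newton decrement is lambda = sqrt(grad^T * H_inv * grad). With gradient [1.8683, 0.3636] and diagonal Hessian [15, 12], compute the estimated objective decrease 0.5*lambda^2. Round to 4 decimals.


Step 1: H is diagonal, so H^(-1) * g = [0.1246, 0.0303].
Step 2: g^T H^(-1) g = sum_i g_i^2 / H_ii
  = (1.8683)^2/15 + (0.3636)^2/12
  = 0.2327 + 0.011 = 0.2437
Step 3: Objective decrease = 0.5 * g^T H^(-1) g = 0.1219


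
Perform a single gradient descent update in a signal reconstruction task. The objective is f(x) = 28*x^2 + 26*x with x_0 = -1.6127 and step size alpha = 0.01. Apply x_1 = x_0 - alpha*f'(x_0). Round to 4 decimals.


We compute the gradient at x_0 and apply the update.
f'(x) = 56*x + 26
f'(-1.6127) = 56*-1.6127 + 26 = -64.3112
x_1 = -1.6127 - 0.01*-64.3112 = -0.9696


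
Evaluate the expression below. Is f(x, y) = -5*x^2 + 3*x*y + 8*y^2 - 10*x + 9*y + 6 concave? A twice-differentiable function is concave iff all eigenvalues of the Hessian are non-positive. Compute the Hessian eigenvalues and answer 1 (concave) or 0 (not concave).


The Hessian of f(x,y) = -5*x^2 + 3*x*y + 8*y^2 - 10*x + 9*y + 6 is:
H = [[-10, 3], [3, 16]]
Trace = -10 + 16 = 6
Determinant = -10*16 - (3)^2 = -169
Discriminant = (6)^2 - 4*-169 = 712.0
Eigenvalues: lambda_1 = -10.3417, lambda_2 = 16.3417
The function is not concave.

0


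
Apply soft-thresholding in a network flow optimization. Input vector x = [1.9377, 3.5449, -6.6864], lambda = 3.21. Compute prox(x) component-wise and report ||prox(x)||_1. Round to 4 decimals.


Soft-thresholding with lambda = 3.21:
prox(1.9377) = sign(1.9377)*max(|1.9377| - 3.21, 0) = 0.0
prox(3.5449) = sign(3.5449)*max(|3.5449| - 3.21, 0) = 0.3349
prox(-6.6864) = sign(-6.6864)*max(|-6.6864| - 3.21, 0) = -3.4764
prox(x) = [0.0, 0.3349, -3.4764]
||prox(x)||_1 = 0.0 + 0.3349 + 3.4764 = 3.8113


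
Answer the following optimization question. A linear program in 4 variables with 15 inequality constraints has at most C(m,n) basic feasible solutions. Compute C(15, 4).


Each vertex corresponds to some choice of n active constraints out of m, so the number of vertices is at most C(m, n) = m! / (n!(m-n)!).
m = 15, n = 4
Numerator: 15 * 14 * 13 * 12
Denominator: 4! = 24
C(15, 4) = 1365


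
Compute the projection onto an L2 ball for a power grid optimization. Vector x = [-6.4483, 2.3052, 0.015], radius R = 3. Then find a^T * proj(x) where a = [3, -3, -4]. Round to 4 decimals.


Step 1: Compute ||x|| (intermediates to 6 decimals).
||x|| = sqrt((-6.4483)^2 + 2.3052^2 + 0.015^2) = 6.847974
Step 2: Project.
Since ||x|| > R, scale = R/||x|| = 3/6.847974 = 0.438086, proj(x) = scale * x
proj(x) = [-2.82491, 1.009876, 0.006571]
Step 3: Dot product.
a^T * proj(x) = 3*(-2.82491) - 3*1.009876 - 4*0.006571 = -11.5306


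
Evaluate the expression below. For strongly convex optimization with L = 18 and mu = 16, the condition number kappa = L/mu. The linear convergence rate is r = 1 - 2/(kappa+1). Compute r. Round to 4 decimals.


Step 1: Compute the condition number.
kappa = L/mu = 18/16 = 1.125
Step 2: Compute the convergence rate.
r = 1 - 2/(kappa + 1) = 1 - 2*mu/(L + mu) = (L - mu)/(L + mu) = 2/34 = 0.0588


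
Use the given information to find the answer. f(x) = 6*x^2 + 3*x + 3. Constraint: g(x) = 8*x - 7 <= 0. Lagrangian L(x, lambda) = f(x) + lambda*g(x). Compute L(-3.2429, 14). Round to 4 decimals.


Step 1: Evaluate f(x).
f(-3.2429) = 6*(-3.2429)^2 + 3*(-3.2429) + 3 = 56.3697
Step 2: Evaluate g(x).
g(-3.2429) = 8*-3.2429 - 7 = -32.9432
Step 3: Compute Lagrangian.
L = 56.3697 + 14*-32.9432 = -404.8351


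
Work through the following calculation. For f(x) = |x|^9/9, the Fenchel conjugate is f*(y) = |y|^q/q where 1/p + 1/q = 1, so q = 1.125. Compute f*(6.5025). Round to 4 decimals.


The conjugate exponent q satisfies 1/p + 1/q = 1.
p = 9, so q = 9/(9 - 1) = 1.125
|y|^q = 6.5025^1.125 = 8.217
f*(6.5025) = 8.217 / 1.125 = 7.304


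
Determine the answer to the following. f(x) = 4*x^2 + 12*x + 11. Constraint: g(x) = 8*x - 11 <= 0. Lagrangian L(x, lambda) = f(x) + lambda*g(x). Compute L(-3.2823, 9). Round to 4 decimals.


Step 1: Evaluate f(x).
f(-3.2823) = 4*(-3.2823)^2 + 12*(-3.2823) + 11 = 14.7064
Step 2: Evaluate g(x).
g(-3.2823) = 8*-3.2823 - 11 = -37.2584
Step 3: Compute Lagrangian.
L = 14.7064 + 9*-37.2584 = -320.6192


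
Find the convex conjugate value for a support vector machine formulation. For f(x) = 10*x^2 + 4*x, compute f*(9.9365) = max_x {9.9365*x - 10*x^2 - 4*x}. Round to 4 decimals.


f*(y) = sup_x {y*x - a*x^2 - b*x} = sup_x {(y-b)*x - a*x^2}
FOC: (y - b) - 2a*x = 0 => x* = (y - b)/(2a)
x* = (9.9365 - 4)/(2*10) = 0.2968
f*(9.9365) = (y-b)^2/(4a) = (9.9365 - 4)^2/(4*10)
= 35.242/40 = 0.8811


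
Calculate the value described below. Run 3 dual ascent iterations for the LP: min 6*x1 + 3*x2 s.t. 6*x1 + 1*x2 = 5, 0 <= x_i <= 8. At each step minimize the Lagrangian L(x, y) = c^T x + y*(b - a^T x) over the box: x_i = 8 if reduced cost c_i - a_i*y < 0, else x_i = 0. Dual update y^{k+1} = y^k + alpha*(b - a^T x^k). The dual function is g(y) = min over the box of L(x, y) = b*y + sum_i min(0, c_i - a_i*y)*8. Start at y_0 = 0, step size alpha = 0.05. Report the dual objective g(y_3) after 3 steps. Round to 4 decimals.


Dual ascent for LP: min 6*x1 + 3*x2, 6*x1 + 1*x2 = 5, 0 <= x_i <= 8
Step 1: y^k = 0.0, reduced costs: (6.0, 3.0)
  x^k = (0.0, 0.0), subgradient = b - a^T x = 5.0
  y^{k+1} = 0.0 + 0.05*5.0 = 0.25
Step 2: y^k = 0.25, reduced costs: (4.5, 2.75)
  x^k = (0.0, 0.0), subgradient = b - a^T x = 5.0
  y^{k+1} = 0.25 + 0.05*5.0 = 0.5
Step 3: y^k = 0.5, reduced costs: (3.0, 2.5)
  x^k = (0.0, 0.0), subgradient = b - a^T x = 5.0
  y^{k+1} = 0.5 + 0.05*5.0 = 0.75
Dual objective at y_3 = 0.75: reduced costs (1.5, 2.25), box minimizer x = (0.0, 0.0)
g(y_3) = b*y + (c1 - a1*y)*x1 + (c2 - a2*y)*x2 = 5*0.75 + 1.5*0.0 + 2.25*0.0 = 3.75 + 0.0 + 0.0 = 3.75


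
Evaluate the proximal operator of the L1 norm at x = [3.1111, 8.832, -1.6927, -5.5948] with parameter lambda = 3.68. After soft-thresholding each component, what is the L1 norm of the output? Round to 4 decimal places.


Soft-thresholding with lambda = 3.68:
prox(3.1111) = sign(3.1111)*max(|3.1111| - 3.68, 0) = 0.0
prox(8.832) = sign(8.832)*max(|8.832| - 3.68, 0) = 5.152
prox(-1.6927) = sign(-1.6927)*max(|-1.6927| - 3.68, 0) = 0.0
prox(-5.5948) = sign(-5.5948)*max(|-5.5948| - 3.68, 0) = -1.9148
prox(x) = [0.0, 5.152, 0.0, -1.9148]
||prox(x)||_1 = 0.0 + 5.152 + 0.0 + 1.9148 = 7.0668


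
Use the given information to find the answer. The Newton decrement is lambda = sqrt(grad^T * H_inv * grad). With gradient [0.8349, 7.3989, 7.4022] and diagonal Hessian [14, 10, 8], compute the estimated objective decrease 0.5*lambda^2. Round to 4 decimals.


Step 1: H is diagonal, so H^(-1) * g = [0.0596, 0.7399, 0.9253].
Step 2: g^T H^(-1) g = sum_i g_i^2 / H_ii
  = (0.8349)^2/14 + (7.3989)^2/10 + (7.4022)^2/8
  = 0.0498 + 5.4744 + 6.8491 = 12.3732
Step 3: Objective decrease = 0.5 * g^T H^(-1) g = 6.1866


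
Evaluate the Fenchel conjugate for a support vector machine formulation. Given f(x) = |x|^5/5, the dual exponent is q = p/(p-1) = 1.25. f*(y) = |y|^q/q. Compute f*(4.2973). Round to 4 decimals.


The conjugate exponent q satisfies 1/p + 1/q = 1.
p = 5, so q = 5/(5 - 1) = 1.25
|y|^q = 4.2973^1.25 = 6.1872
f*(4.2973) = 6.1872 / 1.25 = 4.9498


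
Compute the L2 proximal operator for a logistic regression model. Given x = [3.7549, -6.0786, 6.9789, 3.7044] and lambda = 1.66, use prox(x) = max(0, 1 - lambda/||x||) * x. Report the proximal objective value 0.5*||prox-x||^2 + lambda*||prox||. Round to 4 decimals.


Step 1: Compute ||x||.
||x|| = 10.6525
Step 2: Compute scaling factor.
scale = max(0, 1 - 1.66/10.6525) = 0.8442
Step 3: prox(x) = [3.1698, -5.1314, 5.8914, 3.1271]
||prox(x)|| = 8.9925
Step 4: Proximal objective.
0.5*||prox-x||^2 = 1.3778
lambda*||prox|| = 14.9276
Total = 16.3054


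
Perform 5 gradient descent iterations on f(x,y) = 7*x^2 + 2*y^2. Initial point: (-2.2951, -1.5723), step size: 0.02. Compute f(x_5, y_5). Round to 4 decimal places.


Gradient descent on f(x,y) = 7*x^2 + 2*y^2.
Starting point: (-2.2951, -1.5723), alpha = 0.02
Step 1: grad_x = 2*7*-2.2951 = -32.1314, grad_y = 2*2*-1.5723 = -6.2892
  x_1 = -2.2951 - 0.02*-32.1314 = -1.6525
  y_1 = -1.5723 - 0.02*-6.2892 = -1.4465
Step 2: grad_x = 2*7*-1.6525 = -23.1346, grad_y = 2*2*-1.4465 = -5.7861
  x_2 = -1.6525 - 0.02*-23.1346 = -1.1898
  y_2 = -1.4465 - 0.02*-5.7861 = -1.3308
Step 3: grad_x = 2*7*-1.1898 = -16.6569, grad_y = 2*2*-1.3308 = -5.3232
  x_3 = -1.1898 - 0.02*-16.6569 = -0.8566
  y_3 = -1.3308 - 0.02*-5.3232 = -1.2243
Step 4: grad_x = 2*7*-0.8566 = -11.993, grad_y = 2*2*-1.2243 = -4.8973
  x_4 = -0.8566 - 0.02*-11.993 = -0.6168
  y_4 = -1.2243 - 0.02*-4.8973 = -1.1264
Step 5: grad_x = 2*7*-0.6168 = -8.6349, grad_y = 2*2*-1.1264 = -4.5055
  x_5 = -0.6168 - 0.02*-8.6349 = -0.4441
  y_5 = -1.1264 - 0.02*-4.5055 = -1.0363
f(-0.4441, -1.0363) = 7*(-0.4441)^2 + 2*(-1.0363)^2 = 3.5282


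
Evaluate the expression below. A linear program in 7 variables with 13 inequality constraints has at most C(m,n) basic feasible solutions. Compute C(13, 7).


Each vertex corresponds to some choice of n active constraints out of m, so the number of vertices is at most C(m, n) = m! / (n!(m-n)!).
m = 13, n = 7
Numerator: 13 * 12 * 11 * 10 * 9 * 8 * 7
Denominator: 7! = 5040
C(13, 7) = 1716


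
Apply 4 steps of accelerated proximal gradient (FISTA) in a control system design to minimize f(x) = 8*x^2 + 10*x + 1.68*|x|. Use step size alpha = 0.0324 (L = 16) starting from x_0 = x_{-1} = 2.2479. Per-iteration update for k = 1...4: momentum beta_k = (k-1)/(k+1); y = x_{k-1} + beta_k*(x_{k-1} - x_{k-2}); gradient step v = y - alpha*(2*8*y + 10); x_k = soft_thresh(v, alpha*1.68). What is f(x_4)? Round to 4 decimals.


FISTA on f(x) = 8*x^2 + 10*x + 1.68*|x|
L = 16, alpha = 0.0324
Iteration 1: beta = 0.0, y = 2.2479 + 0.0*(2.2479 - 2.2479) = 2.2479
  grad(y) = 45.9664, v = y - alpha*grad = 0.7586
  prox(v) = soft_thresh(0.7586, 0.0544) = 0.7042
Iteration 2: beta = 0.3333, y = 0.7042 + 0.3333*(0.7042 - 2.2479) = 0.1896
  grad(y) = 13.0332, v = y - alpha*grad = -0.2327
  prox(v) = soft_thresh(-0.2327, 0.0544) = -0.1783
Iteration 3: beta = 0.5, y = -0.1783 + 0.5*(-0.1783 - 0.7042) = -0.6195
  grad(y) = 0.0883, v = y - alpha*grad = -0.6223
  prox(v) = soft_thresh(-0.6223, 0.0544) = -0.5679
Iteration 4: beta = 0.6, y = -0.5679 + 0.6*(-0.5679 + 0.1783) = -0.8017
  grad(y) = -2.8271, v = y - alpha*grad = -0.7101
  prox(v) = soft_thresh(-0.7101, 0.0544) = -0.6557
f(x_4) = 8*(-0.6557)^2 + 10*(-0.6557) + 1.68*|-0.6557| = -2.016


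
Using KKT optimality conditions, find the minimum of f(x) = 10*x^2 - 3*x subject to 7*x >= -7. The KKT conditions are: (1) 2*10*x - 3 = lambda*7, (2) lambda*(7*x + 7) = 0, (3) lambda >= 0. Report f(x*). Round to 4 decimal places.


Step 1: Try lambda = 0 (constraint inactive).
Stationarity: 2*10*x - 3 = 0
x* = 3/(2*10) = 0.15
Check constraint: 7*0.15 = 1.05 >= -7 -- satisfied.
Step 2: Compute optimal value.
f(x*) = 10*0.15^2 - 3*0.15 = -0.225


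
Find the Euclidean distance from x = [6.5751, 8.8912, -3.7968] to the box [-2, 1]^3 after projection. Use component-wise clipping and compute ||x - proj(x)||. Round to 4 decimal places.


Project each component onto [-2, 1].
clip(6.5751) = 1.0, clip(8.8912) = 1.0, clip(-3.7968) = -2.0
Projection = [1.0, 1.0, -2.0]
Squared diffs: [31.0817, 62.271, 3.2285]
Distance = sqrt(96.5812) = 9.8276


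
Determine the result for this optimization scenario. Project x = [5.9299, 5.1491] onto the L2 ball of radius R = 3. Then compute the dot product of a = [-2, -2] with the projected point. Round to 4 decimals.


Step 1: Compute ||x|| (intermediates to 6 decimals).
||x|| = sqrt(5.9299^2 + 5.1491^2) = 7.853467
Step 2: Project.
Since ||x|| > R, scale = R/||x|| = 3/7.853467 = 0.381997, proj(x) = scale * x
proj(x) = [2.265204, 1.966941]
Step 3: Dot product.
a^T * proj(x) = -2*2.265204 - 2*1.966941 = -8.4643


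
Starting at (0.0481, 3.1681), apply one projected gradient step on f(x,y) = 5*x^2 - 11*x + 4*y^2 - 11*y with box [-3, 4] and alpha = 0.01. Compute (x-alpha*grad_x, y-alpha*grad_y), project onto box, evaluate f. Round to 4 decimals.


Step 1: Compute gradient at (0.0481, 3.1681).
grad_x = 2*5*0.0481 - 11 = -10.519
grad_y = 2*4*3.1681 - 11 = 14.3448
Step 2: Gradient step.
x_raw = 0.0481 - 0.01*-10.519 = 0.1533
y_raw = 3.1681 - 0.01*14.3448 = 3.0247
Step 3: Project onto [-3, 4].
x_proj = clip(0.1533) = 0.1533
y_proj = clip(3.0247) = 3.0247
Step 4: Evaluate f.
f(0.1533, 3.0247) = 1.7542


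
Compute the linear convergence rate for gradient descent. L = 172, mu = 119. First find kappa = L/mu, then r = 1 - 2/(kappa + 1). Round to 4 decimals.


Step 1: Compute the condition number.
kappa = L/mu = 172/119 = 1.4454
Step 2: Compute the convergence rate.
r = 1 - 2/(kappa + 1) = 1 - 2*mu/(L + mu) = (L - mu)/(L + mu) = 53/291 = 0.1821


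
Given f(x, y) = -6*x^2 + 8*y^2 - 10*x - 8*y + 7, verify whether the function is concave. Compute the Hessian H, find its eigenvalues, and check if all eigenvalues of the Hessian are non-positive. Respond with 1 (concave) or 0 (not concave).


The Hessian of f(x,y) = -6*x^2 + 8*y^2 - 10*x - 8*y + 7 is:
H = [[-12, 0], [0, 16]]
Trace = -12 + 16 = 4
Determinant = -12*16 - (0)^2 = -192
Discriminant = (4)^2 - 4*-192 = 784.0
Eigenvalues: lambda_1 = -12.0, lambda_2 = 16.0
The function is not concave.

0


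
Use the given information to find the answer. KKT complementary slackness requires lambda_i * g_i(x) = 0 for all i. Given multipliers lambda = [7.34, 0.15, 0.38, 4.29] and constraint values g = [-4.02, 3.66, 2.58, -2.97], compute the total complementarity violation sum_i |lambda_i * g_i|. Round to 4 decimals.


KKT complementary slackness check:
lambda_1 * g_1 = 7.34 * -4.02 = -29.5068
lambda_2 * g_2 = 0.15 * 3.66 = 0.549
lambda_3 * g_3 = 0.38 * 2.58 = 0.9804
lambda_4 * g_4 = 4.29 * -2.97 = -12.7413
Total violation = 29.5068 + 0.549 + 0.9804 + 12.7413 = 43.7775


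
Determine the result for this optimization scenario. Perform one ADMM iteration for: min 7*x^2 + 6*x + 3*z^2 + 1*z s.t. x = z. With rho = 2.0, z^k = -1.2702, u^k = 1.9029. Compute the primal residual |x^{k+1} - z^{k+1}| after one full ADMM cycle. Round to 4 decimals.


ADMM iteration with rho = 2.0, z^k = -1.2702, u^k = 1.9029
Step 1: x-update.
Minimize 7*x^2 + 6*x + (2.0/2)*(x + 1.2702 + 1.9029)^2
FOC: (2*7 + 2.0)*x = -6 + 2.0*(-1.2702 - 1.9029)
x^{k+1} = -0.7716
Step 2: z-update.
Minimize 3*z^2 + 1*z + (2.0/2)*(-0.7716 - z + 1.9029)^2
FOC: (2*3 + 2.0)*z = -1 + 2.0*(-0.7716 + 1.9029)
z^{k+1} = 0.1578
Step 3: u-update.
u^{k+1} = 1.9029 - 0.7716 - 0.1578 = 0.9734
Step 4: Primal residual = |-0.7716 - 0.1578| = 0.9295


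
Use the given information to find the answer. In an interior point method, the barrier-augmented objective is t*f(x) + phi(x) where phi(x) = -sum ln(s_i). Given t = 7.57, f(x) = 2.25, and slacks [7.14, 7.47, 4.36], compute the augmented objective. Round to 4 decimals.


Step 1: Compute log-barrier.
ln values: [1.9657, 2.0109, 1.4725]
phi = -(1.9657 + 2.0109 + 1.4725) = -5.4491
Step 2: Compute augmented objective.
t*f(x) = 7.57*2.25 = 17.0325
Total = 17.0325 - 5.4491 = 11.5834


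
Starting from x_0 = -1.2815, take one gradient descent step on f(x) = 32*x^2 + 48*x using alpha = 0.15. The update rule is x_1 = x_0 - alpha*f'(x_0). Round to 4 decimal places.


We compute the gradient at x_0 and apply the update.
f'(x) = 64*x + 48
f'(-1.2815) = 64*-1.2815 + 48 = -34.016
x_1 = -1.2815 - 0.15*-34.016 = 3.8209


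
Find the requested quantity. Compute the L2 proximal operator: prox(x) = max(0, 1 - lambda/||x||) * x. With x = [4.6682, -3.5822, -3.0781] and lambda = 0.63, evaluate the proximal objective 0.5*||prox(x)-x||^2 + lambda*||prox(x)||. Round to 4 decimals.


Step 1: Compute ||x||.
||x|| = 6.6407
Step 2: Compute scaling factor.
scale = max(0, 1 - 0.63/6.6407) = 0.9051
Step 3: prox(x) = [4.2253, -3.2424, -2.7861]
||prox(x)|| = 6.0107
Step 4: Proximal objective.
0.5*||prox-x||^2 = 0.1985
lambda*||prox|| = 3.7867
Total = 3.9852
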